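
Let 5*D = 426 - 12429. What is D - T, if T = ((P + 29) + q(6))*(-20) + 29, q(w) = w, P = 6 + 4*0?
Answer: -8048/5 ≈ -1609.6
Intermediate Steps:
P = 6 (P = 6 + 0 = 6)
D = -12003/5 (D = (426 - 12429)/5 = (⅕)*(-12003) = -12003/5 ≈ -2400.6)
T = -791 (T = ((6 + 29) + 6)*(-20) + 29 = (35 + 6)*(-20) + 29 = 41*(-20) + 29 = -820 + 29 = -791)
D - T = -12003/5 - 1*(-791) = -12003/5 + 791 = -8048/5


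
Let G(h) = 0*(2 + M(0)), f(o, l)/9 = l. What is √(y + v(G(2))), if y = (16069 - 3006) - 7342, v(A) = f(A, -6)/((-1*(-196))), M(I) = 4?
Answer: √1121262/14 ≈ 75.635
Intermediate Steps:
f(o, l) = 9*l
G(h) = 0 (G(h) = 0*(2 + 4) = 0*6 = 0)
v(A) = -27/98 (v(A) = (9*(-6))/((-1*(-196))) = -54/196 = -54*1/196 = -27/98)
y = 5721 (y = 13063 - 7342 = 5721)
√(y + v(G(2))) = √(5721 - 27/98) = √(560631/98) = √1121262/14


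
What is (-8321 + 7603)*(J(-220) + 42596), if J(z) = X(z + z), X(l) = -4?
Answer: -30581056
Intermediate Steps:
J(z) = -4
(-8321 + 7603)*(J(-220) + 42596) = (-8321 + 7603)*(-4 + 42596) = -718*42592 = -30581056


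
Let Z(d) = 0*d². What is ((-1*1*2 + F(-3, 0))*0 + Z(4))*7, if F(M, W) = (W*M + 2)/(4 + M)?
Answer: 0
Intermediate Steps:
F(M, W) = (2 + M*W)/(4 + M) (F(M, W) = (M*W + 2)/(4 + M) = (2 + M*W)/(4 + M))
Z(d) = 0
((-1*1*2 + F(-3, 0))*0 + Z(4))*7 = ((-1*1*2 + (2 - 3*0)/(4 - 3))*0 + 0)*7 = ((-1*2 + (2 + 0)/1)*0 + 0)*7 = ((-2 + 1*2)*0 + 0)*7 = ((-2 + 2)*0 + 0)*7 = (0*0 + 0)*7 = (0 + 0)*7 = 0*7 = 0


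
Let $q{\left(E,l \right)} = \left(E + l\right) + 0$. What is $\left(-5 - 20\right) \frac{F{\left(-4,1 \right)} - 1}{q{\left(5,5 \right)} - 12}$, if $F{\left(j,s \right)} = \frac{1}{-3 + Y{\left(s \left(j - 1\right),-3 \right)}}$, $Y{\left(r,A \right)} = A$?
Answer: $- \frac{175}{12} \approx -14.583$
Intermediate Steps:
$q{\left(E,l \right)} = E + l$
$F{\left(j,s \right)} = - \frac{1}{6}$ ($F{\left(j,s \right)} = \frac{1}{-3 - 3} = \frac{1}{-6} = - \frac{1}{6}$)
$\left(-5 - 20\right) \frac{F{\left(-4,1 \right)} - 1}{q{\left(5,5 \right)} - 12} = \left(-5 - 20\right) \frac{- \frac{1}{6} - 1}{\left(5 + 5\right) - 12} = - 25 \left(- \frac{7}{6 \left(10 - 12\right)}\right) = - 25 \left(- \frac{7}{6 \left(-2\right)}\right) = - 25 \left(\left(- \frac{7}{6}\right) \left(- \frac{1}{2}\right)\right) = \left(-25\right) \frac{7}{12} = - \frac{175}{12}$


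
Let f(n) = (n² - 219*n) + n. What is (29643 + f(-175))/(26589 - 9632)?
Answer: 98418/16957 ≈ 5.8040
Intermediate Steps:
f(n) = n² - 218*n
(29643 + f(-175))/(26589 - 9632) = (29643 - 175*(-218 - 175))/(26589 - 9632) = (29643 - 175*(-393))/16957 = (29643 + 68775)*(1/16957) = 98418*(1/16957) = 98418/16957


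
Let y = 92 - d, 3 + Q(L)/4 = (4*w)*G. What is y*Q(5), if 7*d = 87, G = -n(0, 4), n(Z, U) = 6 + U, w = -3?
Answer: 260676/7 ≈ 37239.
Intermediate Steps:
G = -10 (G = -(6 + 4) = -1*10 = -10)
d = 87/7 (d = (1/7)*87 = 87/7 ≈ 12.429)
Q(L) = 468 (Q(L) = -12 + 4*((4*(-3))*(-10)) = -12 + 4*(-12*(-10)) = -12 + 4*120 = -12 + 480 = 468)
y = 557/7 (y = 92 - 1*87/7 = 92 - 87/7 = 557/7 ≈ 79.571)
y*Q(5) = (557/7)*468 = 260676/7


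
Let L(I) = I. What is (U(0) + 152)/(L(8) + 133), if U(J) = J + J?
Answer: 152/141 ≈ 1.0780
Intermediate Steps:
U(J) = 2*J
(U(0) + 152)/(L(8) + 133) = (2*0 + 152)/(8 + 133) = (0 + 152)/141 = 152*(1/141) = 152/141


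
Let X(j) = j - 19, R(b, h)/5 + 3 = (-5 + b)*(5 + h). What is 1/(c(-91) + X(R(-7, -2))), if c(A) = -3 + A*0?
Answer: -1/217 ≈ -0.0046083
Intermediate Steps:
R(b, h) = -15 + 5*(-5 + b)*(5 + h) (R(b, h) = -15 + 5*((-5 + b)*(5 + h)) = -15 + 5*(-5 + b)*(5 + h))
X(j) = -19 + j
c(A) = -3 (c(A) = -3 + 0 = -3)
1/(c(-91) + X(R(-7, -2))) = 1/(-3 + (-19 + (-140 - 25*(-2) + 25*(-7) + 5*(-7)*(-2)))) = 1/(-3 + (-19 + (-140 + 50 - 175 + 70))) = 1/(-3 + (-19 - 195)) = 1/(-3 - 214) = 1/(-217) = -1/217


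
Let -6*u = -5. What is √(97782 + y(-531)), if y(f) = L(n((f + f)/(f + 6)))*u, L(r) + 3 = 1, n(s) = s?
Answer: √880023/3 ≈ 312.70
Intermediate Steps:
u = ⅚ (u = -⅙*(-5) = ⅚ ≈ 0.83333)
L(r) = -2 (L(r) = -3 + 1 = -2)
y(f) = -5/3 (y(f) = -2*⅚ = -5/3)
√(97782 + y(-531)) = √(97782 - 5/3) = √(293341/3) = √880023/3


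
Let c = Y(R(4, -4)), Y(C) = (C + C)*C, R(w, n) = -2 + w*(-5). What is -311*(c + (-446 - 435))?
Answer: -27057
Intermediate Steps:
R(w, n) = -2 - 5*w
Y(C) = 2*C² (Y(C) = (2*C)*C = 2*C²)
c = 968 (c = 2*(-2 - 5*4)² = 2*(-2 - 20)² = 2*(-22)² = 2*484 = 968)
-311*(c + (-446 - 435)) = -311*(968 + (-446 - 435)) = -311*(968 - 881) = -311*87 = -27057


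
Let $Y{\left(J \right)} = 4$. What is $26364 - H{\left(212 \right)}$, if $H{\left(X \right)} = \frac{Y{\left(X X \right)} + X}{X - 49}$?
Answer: $\frac{4297116}{163} \approx 26363.0$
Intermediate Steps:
$H{\left(X \right)} = \frac{4 + X}{-49 + X}$ ($H{\left(X \right)} = \frac{4 + X}{X - 49} = \frac{4 + X}{-49 + X}$)
$26364 - H{\left(212 \right)} = 26364 - \frac{4 + 212}{-49 + 212} = 26364 - \frac{1}{163} \cdot 216 = 26364 - \frac{216}{163} = \frac{4297116}{163}$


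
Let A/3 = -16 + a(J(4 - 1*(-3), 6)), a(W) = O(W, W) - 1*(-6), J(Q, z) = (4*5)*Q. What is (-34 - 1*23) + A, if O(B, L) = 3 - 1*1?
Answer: -81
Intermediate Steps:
O(B, L) = 2 (O(B, L) = 3 - 1 = 2)
J(Q, z) = 20*Q
a(W) = 8 (a(W) = 2 - 1*(-6) = 2 + 6 = 8)
A = -24 (A = 3*(-16 + 8) = 3*(-8) = -24)
(-34 - 1*23) + A = (-34 - 1*23) - 24 = (-34 - 23) - 24 = -57 - 24 = -81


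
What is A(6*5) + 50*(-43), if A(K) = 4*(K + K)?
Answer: -1910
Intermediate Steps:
A(K) = 8*K (A(K) = 4*(2*K) = 8*K)
A(6*5) + 50*(-43) = 8*(6*5) + 50*(-43) = 8*30 - 2150 = 240 - 2150 = -1910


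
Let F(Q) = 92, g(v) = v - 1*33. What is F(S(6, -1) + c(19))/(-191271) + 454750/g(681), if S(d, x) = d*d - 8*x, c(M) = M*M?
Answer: 14496737939/20657268 ≈ 701.77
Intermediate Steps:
c(M) = M²
g(v) = -33 + v (g(v) = v - 33 = -33 + v)
S(d, x) = d² - 8*x
F(S(6, -1) + c(19))/(-191271) + 454750/g(681) = 92/(-191271) + 454750/(-33 + 681) = 92*(-1/191271) + 454750/648 = -92/191271 + 454750*(1/648) = -92/191271 + 227375/324 = 14496737939/20657268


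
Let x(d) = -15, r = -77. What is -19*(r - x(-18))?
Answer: 1178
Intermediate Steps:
-19*(r - x(-18)) = -19*(-77 - 1*(-15)) = -19*(-77 + 15) = -19*(-62) = 1178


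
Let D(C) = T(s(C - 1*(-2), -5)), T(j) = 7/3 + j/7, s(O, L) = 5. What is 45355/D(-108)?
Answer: 952455/64 ≈ 14882.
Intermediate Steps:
T(j) = 7/3 + j/7 (T(j) = 7*(1/3) + j*(1/7) = 7/3 + j/7)
D(C) = 64/21 (D(C) = 7/3 + (1/7)*5 = 7/3 + 5/7 = 64/21)
45355/D(-108) = 45355/(64/21) = 45355*(21/64) = 952455/64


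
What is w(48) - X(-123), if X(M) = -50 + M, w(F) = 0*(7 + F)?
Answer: 173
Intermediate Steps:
w(F) = 0
w(48) - X(-123) = 0 - (-50 - 123) = 0 - 1*(-173) = 0 + 173 = 173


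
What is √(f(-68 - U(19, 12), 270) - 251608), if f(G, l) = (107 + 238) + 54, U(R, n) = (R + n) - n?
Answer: I*√251209 ≈ 501.21*I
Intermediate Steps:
U(R, n) = R
f(G, l) = 399 (f(G, l) = 345 + 54 = 399)
√(f(-68 - U(19, 12), 270) - 251608) = √(399 - 251608) = √(-251209) = I*√251209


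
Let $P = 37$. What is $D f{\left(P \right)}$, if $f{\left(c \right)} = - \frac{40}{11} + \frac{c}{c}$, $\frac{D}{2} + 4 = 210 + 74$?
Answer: $- \frac{16240}{11} \approx -1476.4$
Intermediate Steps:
$D = 560$ ($D = -8 + 2 \left(210 + 74\right) = -8 + 2 \cdot 284 = -8 + 568 = 560$)
$f{\left(c \right)} = - \frac{29}{11}$ ($f{\left(c \right)} = \left(-40\right) \frac{1}{11} + 1 = - \frac{40}{11} + 1 = - \frac{29}{11}$)
$D f{\left(P \right)} = 560 \left(- \frac{29}{11}\right) = - \frac{16240}{11}$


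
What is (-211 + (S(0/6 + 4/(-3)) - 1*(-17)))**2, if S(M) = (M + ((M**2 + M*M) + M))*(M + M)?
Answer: 28111204/729 ≈ 38561.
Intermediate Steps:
S(M) = 2*M*(2*M + 2*M**2) (S(M) = (M + ((M**2 + M**2) + M))*(2*M) = (M + (2*M**2 + M))*(2*M) = (M + (M + 2*M**2))*(2*M) = (2*M + 2*M**2)*(2*M) = 2*M*(2*M + 2*M**2))
(-211 + (S(0/6 + 4/(-3)) - 1*(-17)))**2 = (-211 + (4*(0/6 + 4/(-3))**2*(1 + (0/6 + 4/(-3))) - 1*(-17)))**2 = (-211 + (4*(0*(1/6) + 4*(-1/3))**2*(1 + (0*(1/6) + 4*(-1/3))) + 17))**2 = (-211 + (4*(0 - 4/3)**2*(1 + (0 - 4/3)) + 17))**2 = (-211 + (4*(-4/3)**2*(1 - 4/3) + 17))**2 = (-211 + (4*(16/9)*(-1/3) + 17))**2 = (-211 + (-64/27 + 17))**2 = (-211 + 395/27)**2 = (-5302/27)**2 = 28111204/729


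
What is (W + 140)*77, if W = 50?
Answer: 14630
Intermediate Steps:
(W + 140)*77 = (50 + 140)*77 = 190*77 = 14630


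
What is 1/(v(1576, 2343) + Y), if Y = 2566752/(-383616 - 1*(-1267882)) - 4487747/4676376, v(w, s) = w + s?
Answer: 2067580150008/8106863975562377 ≈ 0.00025504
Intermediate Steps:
v(w, s) = s + w
Y = 4017367681025/2067580150008 (Y = 2566752/(-383616 + 1267882) - 4487747*1/4676376 = 2566752/884266 - 4487747/4676376 = 2566752*(1/884266) - 4487747/4676376 = 1283376/442133 - 4487747/4676376 = 4017367681025/2067580150008 ≈ 1.9430)
1/(v(1576, 2343) + Y) = 1/((2343 + 1576) + 4017367681025/2067580150008) = 1/(3919 + 4017367681025/2067580150008) = 1/(8106863975562377/2067580150008) = 2067580150008/8106863975562377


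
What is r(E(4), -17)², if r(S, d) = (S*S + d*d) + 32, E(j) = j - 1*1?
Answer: 108900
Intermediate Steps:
E(j) = -1 + j (E(j) = j - 1 = -1 + j)
r(S, d) = 32 + S² + d² (r(S, d) = (S² + d²) + 32 = 32 + S² + d²)
r(E(4), -17)² = (32 + (-1 + 4)² + (-17)²)² = (32 + 3² + 289)² = (32 + 9 + 289)² = 330² = 108900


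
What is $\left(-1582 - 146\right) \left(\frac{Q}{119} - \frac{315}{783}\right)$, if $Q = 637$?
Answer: $- \frac{4217472}{493} \approx -8554.7$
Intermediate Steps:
$\left(-1582 - 146\right) \left(\frac{Q}{119} - \frac{315}{783}\right) = \left(-1582 - 146\right) \left(\frac{637}{119} - \frac{315}{783}\right) = - 1728 \left(637 \cdot \frac{1}{119} - \frac{35}{87}\right) = - 1728 \left(\frac{91}{17} - \frac{35}{87}\right) = \left(-1728\right) \frac{7322}{1479} = - \frac{4217472}{493}$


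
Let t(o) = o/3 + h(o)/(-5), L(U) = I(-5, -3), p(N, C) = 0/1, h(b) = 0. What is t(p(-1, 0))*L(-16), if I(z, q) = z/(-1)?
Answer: 0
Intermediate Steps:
I(z, q) = -z (I(z, q) = z*(-1) = -z)
p(N, C) = 0 (p(N, C) = 0*1 = 0)
L(U) = 5 (L(U) = -1*(-5) = 5)
t(o) = o/3 (t(o) = o/3 + 0/(-5) = o*(⅓) + 0*(-⅕) = o/3 + 0 = o/3)
t(p(-1, 0))*L(-16) = ((⅓)*0)*5 = 0*5 = 0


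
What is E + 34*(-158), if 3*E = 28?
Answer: -16088/3 ≈ -5362.7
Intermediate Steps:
E = 28/3 (E = (⅓)*28 = 28/3 ≈ 9.3333)
E + 34*(-158) = 28/3 + 34*(-158) = 28/3 - 5372 = -16088/3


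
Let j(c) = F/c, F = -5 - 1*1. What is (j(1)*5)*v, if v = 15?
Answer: -450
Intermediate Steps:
F = -6 (F = -5 - 1 = -6)
j(c) = -6/c
(j(1)*5)*v = (-6/1*5)*15 = (-6*1*5)*15 = -6*5*15 = -30*15 = -450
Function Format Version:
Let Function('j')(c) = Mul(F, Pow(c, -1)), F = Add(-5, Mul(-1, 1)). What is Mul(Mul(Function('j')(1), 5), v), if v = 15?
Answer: -450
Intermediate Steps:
F = -6 (F = Add(-5, -1) = -6)
Function('j')(c) = Mul(-6, Pow(c, -1))
Mul(Mul(Function('j')(1), 5), v) = Mul(Mul(Mul(-6, Pow(1, -1)), 5), 15) = Mul(Mul(Mul(-6, 1), 5), 15) = Mul(Mul(-6, 5), 15) = Mul(-30, 15) = -450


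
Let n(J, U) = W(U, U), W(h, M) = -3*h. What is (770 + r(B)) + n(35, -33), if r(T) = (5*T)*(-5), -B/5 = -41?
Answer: -4256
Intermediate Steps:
n(J, U) = -3*U
B = 205 (B = -5*(-41) = 205)
r(T) = -25*T
(770 + r(B)) + n(35, -33) = (770 - 25*205) - 3*(-33) = (770 - 5125) + 99 = -4355 + 99 = -4256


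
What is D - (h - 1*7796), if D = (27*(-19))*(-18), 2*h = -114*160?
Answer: 26150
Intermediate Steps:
h = -9120 (h = (-114*160)/2 = (1/2)*(-18240) = -9120)
D = 9234 (D = -513*(-18) = 9234)
D - (h - 1*7796) = 9234 - (-9120 - 1*7796) = 9234 - (-9120 - 7796) = 9234 - 1*(-16916) = 9234 + 16916 = 26150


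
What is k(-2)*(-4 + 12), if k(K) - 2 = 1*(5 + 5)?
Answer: 96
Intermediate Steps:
k(K) = 12 (k(K) = 2 + 1*(5 + 5) = 2 + 1*10 = 2 + 10 = 12)
k(-2)*(-4 + 12) = 12*(-4 + 12) = 12*8 = 96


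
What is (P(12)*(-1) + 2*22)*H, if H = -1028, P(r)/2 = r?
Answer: -20560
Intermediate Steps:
P(r) = 2*r
(P(12)*(-1) + 2*22)*H = ((2*12)*(-1) + 2*22)*(-1028) = (24*(-1) + 44)*(-1028) = (-24 + 44)*(-1028) = 20*(-1028) = -20560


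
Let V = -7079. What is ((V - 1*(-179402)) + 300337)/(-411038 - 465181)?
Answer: -472660/876219 ≈ -0.53943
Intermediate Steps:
((V - 1*(-179402)) + 300337)/(-411038 - 465181) = ((-7079 - 1*(-179402)) + 300337)/(-411038 - 465181) = ((-7079 + 179402) + 300337)/(-876219) = (172323 + 300337)*(-1/876219) = 472660*(-1/876219) = -472660/876219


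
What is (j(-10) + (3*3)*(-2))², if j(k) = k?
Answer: 784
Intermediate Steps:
(j(-10) + (3*3)*(-2))² = (-10 + (3*3)*(-2))² = (-10 + 9*(-2))² = (-10 - 18)² = (-28)² = 784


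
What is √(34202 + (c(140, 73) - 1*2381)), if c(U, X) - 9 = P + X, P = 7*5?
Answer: √31938 ≈ 178.71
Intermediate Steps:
P = 35
c(U, X) = 44 + X (c(U, X) = 9 + (35 + X) = 44 + X)
√(34202 + (c(140, 73) - 1*2381)) = √(34202 + ((44 + 73) - 1*2381)) = √(34202 + (117 - 2381)) = √(34202 - 2264) = √31938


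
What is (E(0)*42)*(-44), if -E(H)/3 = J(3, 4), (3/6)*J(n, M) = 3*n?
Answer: 99792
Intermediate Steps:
J(n, M) = 6*n (J(n, M) = 2*(3*n) = 6*n)
E(H) = -54 (E(H) = -18*3 = -3*18 = -54)
(E(0)*42)*(-44) = -54*42*(-44) = -2268*(-44) = 99792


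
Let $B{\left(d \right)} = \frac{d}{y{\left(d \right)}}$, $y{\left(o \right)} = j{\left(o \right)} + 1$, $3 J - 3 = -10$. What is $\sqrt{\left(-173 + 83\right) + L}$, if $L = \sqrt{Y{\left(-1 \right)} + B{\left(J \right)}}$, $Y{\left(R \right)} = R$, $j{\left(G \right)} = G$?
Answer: $\frac{\sqrt{-360 + 2 \sqrt{3}}}{2} \approx 9.4411 i$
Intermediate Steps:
$J = - \frac{7}{3}$ ($J = 1 + \frac{1}{3} \left(-10\right) = 1 - \frac{10}{3} = - \frac{7}{3} \approx -2.3333$)
$y{\left(o \right)} = 1 + o$ ($y{\left(o \right)} = o + 1 = 1 + o$)
$B{\left(d \right)} = \frac{d}{1 + d}$
$L = \frac{\sqrt{3}}{2}$ ($L = \sqrt{-1 - \frac{7}{3 \left(1 - \frac{7}{3}\right)}} = \sqrt{-1 - \frac{7}{3 \left(- \frac{4}{3}\right)}} = \sqrt{-1 - - \frac{7}{4}} = \sqrt{-1 + \frac{7}{4}} = \sqrt{\frac{3}{4}} = \frac{\sqrt{3}}{2} \approx 0.86602$)
$\sqrt{\left(-173 + 83\right) + L} = \sqrt{\left(-173 + 83\right) + \frac{\sqrt{3}}{2}} = \sqrt{-90 + \frac{\sqrt{3}}{2}}$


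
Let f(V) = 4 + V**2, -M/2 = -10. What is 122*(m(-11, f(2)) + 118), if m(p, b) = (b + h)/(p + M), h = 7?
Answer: 43798/3 ≈ 14599.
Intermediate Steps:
M = 20 (M = -2*(-10) = 20)
m(p, b) = (7 + b)/(20 + p) (m(p, b) = (b + 7)/(p + 20) = (7 + b)/(20 + p))
122*(m(-11, f(2)) + 118) = 122*((7 + (4 + 2**2))/(20 - 11) + 118) = 122*((7 + (4 + 4))/9 + 118) = 122*((7 + 8)/9 + 118) = 122*((1/9)*15 + 118) = 122*(5/3 + 118) = 122*(359/3) = 43798/3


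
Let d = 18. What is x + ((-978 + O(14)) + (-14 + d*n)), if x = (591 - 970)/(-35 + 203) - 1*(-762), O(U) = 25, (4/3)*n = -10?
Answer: -57499/168 ≈ -342.26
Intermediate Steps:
n = -15/2 (n = (¾)*(-10) = -15/2 ≈ -7.5000)
x = 127637/168 (x = -379/168 + 762 = 127637/168 ≈ 759.74)
x + ((-978 + O(14)) + (-14 + d*n)) = 127637/168 + ((-978 + 25) + (-14 + 18*(-15/2))) = 127637/168 + (-953 + (-14 - 135)) = 127637/168 + (-953 - 149) = 127637/168 - 1102 = -57499/168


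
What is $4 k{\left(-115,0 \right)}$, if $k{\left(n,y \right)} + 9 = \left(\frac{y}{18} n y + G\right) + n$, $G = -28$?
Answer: $-608$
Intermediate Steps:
$k{\left(n,y \right)} = -37 + n + \frac{n y^{2}}{18}$ ($k{\left(n,y \right)} = -9 + \left(\left(\frac{y}{18} n y - 28\right) + n\right) = -9 + \left(\left(\frac{n y}{18} y - 28\right) + n\right) = -9 + \left(\left(\frac{n y^{2}}{18} - 28\right) + n\right) = -9 + \left(\left(-28 + \frac{n y^{2}}{18}\right) + n\right) = -9 + \left(-28 + n + \frac{n y^{2}}{18}\right) = -37 + n + \frac{n y^{2}}{18}$)
$4 k{\left(-115,0 \right)} = 4 \left(-37 - 115 + \frac{1}{18} \left(-115\right) 0^{2}\right) = 4 \left(-37 - 115 + \frac{1}{18} \left(-115\right) 0\right) = 4 \left(-37 - 115 + 0\right) = 4 \left(-152\right) = -608$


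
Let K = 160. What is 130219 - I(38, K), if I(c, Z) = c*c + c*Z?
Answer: 122695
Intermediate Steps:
I(c, Z) = c**2 + Z*c
130219 - I(38, K) = 130219 - 38*(160 + 38) = 130219 - 38*198 = 130219 - 1*7524 = 130219 - 7524 = 122695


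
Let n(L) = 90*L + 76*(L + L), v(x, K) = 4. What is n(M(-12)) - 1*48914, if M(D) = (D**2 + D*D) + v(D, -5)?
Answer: 21750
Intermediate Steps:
M(D) = 4 + 2*D**2 (M(D) = (D**2 + D*D) + 4 = (D**2 + D**2) + 4 = 2*D**2 + 4 = 4 + 2*D**2)
n(L) = 242*L (n(L) = 90*L + 76*(2*L) = 90*L + 152*L = 242*L)
n(M(-12)) - 1*48914 = 242*(4 + 2*(-12)**2) - 1*48914 = 242*(4 + 2*144) - 48914 = 242*(4 + 288) - 48914 = 242*292 - 48914 = 70664 - 48914 = 21750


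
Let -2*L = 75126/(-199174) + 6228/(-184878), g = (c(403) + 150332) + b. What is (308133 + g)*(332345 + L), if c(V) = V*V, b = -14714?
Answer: 206059229223182339400/1022858077 ≈ 2.0145e+11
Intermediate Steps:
c(V) = V²
g = 298027 (g = (403² + 150332) - 14714 = (162409 + 150332) - 14714 = 312741 - 14714 = 298027)
L = 420266675/2045716154 (L = -(75126/(-199174) + 6228/(-184878))/2 = -(75126*(-1/199174) + 6228*(-1/184878))/2 = -(-37563/99587 - 346/10271)/2 = -½*(-420266675/1022858077) = 420266675/2045716154 ≈ 0.20544)
(308133 + g)*(332345 + L) = (308133 + 298027)*(332345 + 420266675/2045716154) = 606160*(679883955467805/2045716154) = 206059229223182339400/1022858077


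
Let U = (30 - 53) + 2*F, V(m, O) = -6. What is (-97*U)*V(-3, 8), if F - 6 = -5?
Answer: -12222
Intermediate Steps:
F = 1 (F = 6 - 5 = 1)
U = -21 (U = (30 - 53) + 2*1 = -23 + 2 = -21)
(-97*U)*V(-3, 8) = -97*(-21)*(-6) = 2037*(-6) = -12222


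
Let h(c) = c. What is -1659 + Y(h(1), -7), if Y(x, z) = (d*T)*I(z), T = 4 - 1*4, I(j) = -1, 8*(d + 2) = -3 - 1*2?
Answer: -1659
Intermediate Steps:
d = -21/8 (d = -2 + (-3 - 1*2)/8 = -2 + (-3 - 2)/8 = -2 + (⅛)*(-5) = -2 - 5/8 = -21/8 ≈ -2.6250)
T = 0 (T = 4 - 4 = 0)
Y(x, z) = 0 (Y(x, z) = -21/8*0*(-1) = 0*(-1) = 0)
-1659 + Y(h(1), -7) = -1659 + 0 = -1659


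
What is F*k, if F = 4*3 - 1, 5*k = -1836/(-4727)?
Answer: 20196/23635 ≈ 0.85450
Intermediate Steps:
k = 1836/23635 (k = (-1836/(-4727))/5 = (-1836*(-1/4727))/5 = (⅕)*(1836/4727) = 1836/23635 ≈ 0.077681)
F = 11 (F = 12 - 1 = 11)
F*k = 11*(1836/23635) = 20196/23635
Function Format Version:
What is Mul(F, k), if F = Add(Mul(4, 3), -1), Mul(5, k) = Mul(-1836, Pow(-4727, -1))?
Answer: Rational(20196, 23635) ≈ 0.85450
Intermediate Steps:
k = Rational(1836, 23635) (k = Mul(Rational(1, 5), Mul(-1836, Pow(-4727, -1))) = Mul(Rational(1, 5), Mul(-1836, Rational(-1, 4727))) = Mul(Rational(1, 5), Rational(1836, 4727)) = Rational(1836, 23635) ≈ 0.077681)
F = 11 (F = Add(12, -1) = 11)
Mul(F, k) = Mul(11, Rational(1836, 23635)) = Rational(20196, 23635)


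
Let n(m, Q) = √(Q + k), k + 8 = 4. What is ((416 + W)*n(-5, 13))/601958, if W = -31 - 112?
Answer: 117/85994 ≈ 0.0013606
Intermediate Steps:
k = -4 (k = -8 + 4 = -4)
n(m, Q) = √(-4 + Q) (n(m, Q) = √(Q - 4) = √(-4 + Q))
W = -143
((416 + W)*n(-5, 13))/601958 = ((416 - 143)*√(-4 + 13))/601958 = (273*√9)*(1/601958) = (273*3)*(1/601958) = 819*(1/601958) = 117/85994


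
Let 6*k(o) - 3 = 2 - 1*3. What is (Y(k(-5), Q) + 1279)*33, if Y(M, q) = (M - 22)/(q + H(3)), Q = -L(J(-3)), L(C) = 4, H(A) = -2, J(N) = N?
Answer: 253957/6 ≈ 42326.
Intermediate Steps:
k(o) = 1/3 (k(o) = 1/2 + (2 - 1*3)/6 = 1/2 + (2 - 3)/6 = 1/2 + (1/6)*(-1) = 1/2 - 1/6 = 1/3)
Q = -4 (Q = -1*4 = -4)
Y(M, q) = (-22 + M)/(-2 + q) (Y(M, q) = (M - 22)/(q - 2) = (-22 + M)/(-2 + q))
(Y(k(-5), Q) + 1279)*33 = ((-22 + 1/3)/(-2 - 4) + 1279)*33 = (-65/3/(-6) + 1279)*33 = (-1/6*(-65/3) + 1279)*33 = (65/18 + 1279)*33 = (23087/18)*33 = 253957/6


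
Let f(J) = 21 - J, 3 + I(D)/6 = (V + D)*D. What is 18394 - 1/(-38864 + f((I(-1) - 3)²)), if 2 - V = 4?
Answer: 714643689/38852 ≈ 18394.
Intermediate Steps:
V = -2 (V = 2 - 1*4 = 2 - 4 = -2)
I(D) = -18 + 6*D*(-2 + D) (I(D) = -18 + 6*((-2 + D)*D) = -18 + 6*(D*(-2 + D)) = -18 + 6*D*(-2 + D))
18394 - 1/(-38864 + f((I(-1) - 3)²)) = 18394 - 1/(-38864 + (21 - ((-18 - 12*(-1) + 6*(-1)²) - 3)²)) = 18394 - 1/(-38864 + (21 - ((-18 + 12 + 6*1) - 3)²)) = 18394 - 1/(-38864 + (21 - ((-18 + 12 + 6) - 3)²)) = 18394 - 1/(-38864 + (21 - (0 - 3)²)) = 18394 - 1/(-38864 + (21 - 1*(-3)²)) = 18394 - 1/(-38864 + (21 - 1*9)) = 18394 - 1/(-38864 + (21 - 9)) = 18394 - 1/(-38864 + 12) = 18394 - 1/(-38852) = 18394 - 1*(-1/38852) = 18394 + 1/38852 = 714643689/38852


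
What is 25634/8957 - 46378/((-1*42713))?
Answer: 1510312788/382580341 ≈ 3.9477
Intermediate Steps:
25634/8957 - 46378/((-1*42713)) = 25634*(1/8957) - 46378/(-42713) = 25634/8957 - 46378*(-1/42713) = 25634/8957 + 46378/42713 = 1510312788/382580341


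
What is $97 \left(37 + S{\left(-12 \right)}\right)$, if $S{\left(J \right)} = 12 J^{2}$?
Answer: $171205$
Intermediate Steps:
$97 \left(37 + S{\left(-12 \right)}\right) = 97 \left(37 + 12 \left(-12\right)^{2}\right) = 97 \left(37 + 12 \cdot 144\right) = 97 \left(37 + 1728\right) = 97 \cdot 1765 = 171205$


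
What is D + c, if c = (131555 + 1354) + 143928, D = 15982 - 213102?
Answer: 79717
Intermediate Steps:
D = -197120
c = 276837 (c = 132909 + 143928 = 276837)
D + c = -197120 + 276837 = 79717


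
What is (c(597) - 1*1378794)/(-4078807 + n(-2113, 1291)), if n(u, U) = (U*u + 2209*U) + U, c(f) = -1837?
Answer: 1380631/3953580 ≈ 0.34921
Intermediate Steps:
n(u, U) = 2210*U + U*u (n(u, U) = (2209*U + U*u) + U = 2210*U + U*u)
(c(597) - 1*1378794)/(-4078807 + n(-2113, 1291)) = (-1837 - 1*1378794)/(-4078807 + 1291*(2210 - 2113)) = (-1837 - 1378794)/(-4078807 + 1291*97) = -1380631/(-4078807 + 125227) = -1380631/(-3953580) = -1380631*(-1/3953580) = 1380631/3953580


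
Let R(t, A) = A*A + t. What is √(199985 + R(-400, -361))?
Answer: √329906 ≈ 574.37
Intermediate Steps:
R(t, A) = t + A² (R(t, A) = A² + t = t + A²)
√(199985 + R(-400, -361)) = √(199985 + (-400 + (-361)²)) = √(199985 + (-400 + 130321)) = √(199985 + 129921) = √329906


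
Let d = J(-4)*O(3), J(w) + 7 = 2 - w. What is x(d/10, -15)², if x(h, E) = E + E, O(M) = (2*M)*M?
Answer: 900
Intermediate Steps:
J(w) = -5 - w (J(w) = -7 + (2 - w) = -5 - w)
O(M) = 2*M²
d = -18 (d = (-5 - 1*(-4))*(2*3²) = (-5 + 4)*(2*9) = -1*18 = -18)
x(h, E) = 2*E
x(d/10, -15)² = (2*(-15))² = (-30)² = 900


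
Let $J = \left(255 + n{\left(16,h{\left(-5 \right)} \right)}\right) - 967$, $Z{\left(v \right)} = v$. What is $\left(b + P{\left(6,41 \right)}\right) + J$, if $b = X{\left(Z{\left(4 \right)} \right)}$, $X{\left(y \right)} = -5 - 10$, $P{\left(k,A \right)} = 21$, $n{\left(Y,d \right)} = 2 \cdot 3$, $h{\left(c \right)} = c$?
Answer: $-700$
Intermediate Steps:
$n{\left(Y,d \right)} = 6$
$X{\left(y \right)} = -15$ ($X{\left(y \right)} = -5 - 10 = -15$)
$b = -15$
$J = -706$ ($J = \left(255 + 6\right) - 967 = 261 - 967 = -706$)
$\left(b + P{\left(6,41 \right)}\right) + J = \left(-15 + 21\right) - 706 = 6 - 706 = -700$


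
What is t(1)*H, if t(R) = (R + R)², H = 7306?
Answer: 29224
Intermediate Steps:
t(R) = 4*R² (t(R) = (2*R)² = 4*R²)
t(1)*H = (4*1²)*7306 = (4*1)*7306 = 4*7306 = 29224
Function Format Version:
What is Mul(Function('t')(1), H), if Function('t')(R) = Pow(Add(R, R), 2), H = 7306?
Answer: 29224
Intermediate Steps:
Function('t')(R) = Mul(4, Pow(R, 2)) (Function('t')(R) = Pow(Mul(2, R), 2) = Mul(4, Pow(R, 2)))
Mul(Function('t')(1), H) = Mul(Mul(4, Pow(1, 2)), 7306) = Mul(Mul(4, 1), 7306) = Mul(4, 7306) = 29224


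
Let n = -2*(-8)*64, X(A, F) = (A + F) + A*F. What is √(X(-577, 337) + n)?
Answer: I*√193665 ≈ 440.07*I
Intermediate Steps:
X(A, F) = A + F + A*F
n = 1024 (n = 16*64 = 1024)
√(X(-577, 337) + n) = √((-577 + 337 - 577*337) + 1024) = √((-577 + 337 - 194449) + 1024) = √(-194689 + 1024) = √(-193665) = I*√193665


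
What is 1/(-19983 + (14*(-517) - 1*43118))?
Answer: -1/70339 ≈ -1.4217e-5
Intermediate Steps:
1/(-19983 + (14*(-517) - 1*43118)) = 1/(-19983 + (-7238 - 43118)) = 1/(-19983 - 50356) = 1/(-70339) = -1/70339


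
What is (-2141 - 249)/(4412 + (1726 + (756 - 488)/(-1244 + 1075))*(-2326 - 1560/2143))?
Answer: 432789565/725752014512 ≈ 0.00059633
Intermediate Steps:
(-2141 - 249)/(4412 + (1726 + (756 - 488)/(-1244 + 1075))*(-2326 - 1560/2143)) = -2390/(4412 + (1726 + 268/(-169))*(-2326 - 1560*1/2143)) = -2390/(4412 + (1726 + 268*(-1/169))*(-2326 - 1560/2143)) = -2390/(4412 + (1726 - 268/169)*(-4986178/2143)) = -2390/(4412 + (291426/169)*(-4986178/2143)) = -2390/(4412 - 1453101909828/362167) = -2390/(-1451504029024/362167) = -2390*(-362167/1451504029024) = 432789565/725752014512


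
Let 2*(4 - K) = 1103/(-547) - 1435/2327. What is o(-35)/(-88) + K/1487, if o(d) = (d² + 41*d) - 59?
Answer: 509746940039/166562545864 ≈ 3.0604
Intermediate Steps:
K = 6767289/1272869 (K = 4 - (1103/(-547) - 1435/2327)/2 = 4 - (1103*(-1/547) - 1435*1/2327)/2 = 4 - (-1103/547 - 1435/2327)/2 = 4 - ½*(-3351626/1272869) = 4 + 1675813/1272869 = 6767289/1272869 ≈ 5.3166)
o(d) = -59 + d² + 41*d
o(-35)/(-88) + K/1487 = (-59 + (-35)² + 41*(-35))/(-88) + (6767289/1272869)/1487 = (-59 + 1225 - 1435)*(-1/88) + (6767289/1272869)*(1/1487) = -269*(-1/88) + 6767289/1892756203 = 269/88 + 6767289/1892756203 = 509746940039/166562545864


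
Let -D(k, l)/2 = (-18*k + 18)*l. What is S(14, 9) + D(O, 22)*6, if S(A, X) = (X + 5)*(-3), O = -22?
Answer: -109338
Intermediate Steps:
S(A, X) = -15 - 3*X (S(A, X) = (5 + X)*(-3) = -15 - 3*X)
D(k, l) = -2*l*(18 - 18*k) (D(k, l) = -2*(-18*k + 18)*l = -2*(18 - 18*k)*l = -2*l*(18 - 18*k))
S(14, 9) + D(O, 22)*6 = (-15 - 3*9) + (36*22*(-1 - 22))*6 = (-15 - 27) + (36*22*(-23))*6 = -42 - 18216*6 = -42 - 109296 = -109338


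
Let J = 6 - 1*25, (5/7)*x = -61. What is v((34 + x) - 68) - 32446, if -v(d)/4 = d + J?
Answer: -159462/5 ≈ -31892.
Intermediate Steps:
x = -427/5 (x = (7/5)*(-61) = -427/5 ≈ -85.400)
J = -19 (J = 6 - 25 = -19)
v(d) = 76 - 4*d (v(d) = -4*(d - 19) = -4*(-19 + d) = 76 - 4*d)
v((34 + x) - 68) - 32446 = (76 - 4*((34 - 427/5) - 68)) - 32446 = (76 - 4*(-257/5 - 68)) - 32446 = (76 - 4*(-597/5)) - 32446 = (76 + 2388/5) - 32446 = 2768/5 - 32446 = -159462/5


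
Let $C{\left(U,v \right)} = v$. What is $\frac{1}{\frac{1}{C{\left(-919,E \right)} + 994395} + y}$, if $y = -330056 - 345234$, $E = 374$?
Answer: $- \frac{994769}{671757558009} \approx -1.4808 \cdot 10^{-6}$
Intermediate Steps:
$y = -675290$ ($y = -330056 - 345234 = -675290$)
$\frac{1}{\frac{1}{C{\left(-919,E \right)} + 994395} + y} = \frac{1}{\frac{1}{374 + 994395} - 675290} = \frac{1}{\frac{1}{994769} - 675290} = \frac{1}{- \frac{671757558009}{994769}} = - \frac{994769}{671757558009}$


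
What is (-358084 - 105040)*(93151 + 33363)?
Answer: -58591669736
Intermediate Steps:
(-358084 - 105040)*(93151 + 33363) = -463124*126514 = -58591669736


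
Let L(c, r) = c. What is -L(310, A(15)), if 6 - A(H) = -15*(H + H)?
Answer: -310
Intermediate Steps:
A(H) = 6 + 30*H (A(H) = 6 - (-15)*(H + H) = 6 - (-15)*2*H = 6 - (-30)*H = 6 + 30*H)
-L(310, A(15)) = -1*310 = -310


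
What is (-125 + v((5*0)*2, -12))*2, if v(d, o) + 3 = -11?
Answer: -278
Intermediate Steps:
v(d, o) = -14 (v(d, o) = -3 - 11 = -14)
(-125 + v((5*0)*2, -12))*2 = (-125 - 14)*2 = -139*2 = -278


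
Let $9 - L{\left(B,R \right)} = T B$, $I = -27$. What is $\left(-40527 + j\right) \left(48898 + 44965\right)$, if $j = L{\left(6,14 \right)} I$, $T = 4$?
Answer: $-3765971286$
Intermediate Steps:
$L{\left(B,R \right)} = 9 - 4 B$
$j = 405$ ($j = \left(9 - 24\right) \left(-27\right) = \left(-15\right) \left(-27\right) = 405$)
$\left(-40527 + j\right) \left(48898 + 44965\right) = \left(-40527 + 405\right) \left(48898 + 44965\right) = \left(-40122\right) 93863 = -3765971286$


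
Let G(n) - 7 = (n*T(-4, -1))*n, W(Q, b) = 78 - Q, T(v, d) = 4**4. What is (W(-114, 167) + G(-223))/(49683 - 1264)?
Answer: 1818689/6917 ≈ 262.93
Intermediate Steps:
T(v, d) = 256
G(n) = 7 + 256*n**2 (G(n) = 7 + (n*256)*n = 7 + (256*n)*n = 7 + 256*n**2)
(W(-114, 167) + G(-223))/(49683 - 1264) = ((78 - 1*(-114)) + (7 + 256*(-223)**2))/(49683 - 1264) = ((78 + 114) + (7 + 256*49729))/48419 = (192 + (7 + 12730624))*(1/48419) = (192 + 12730631)*(1/48419) = 12730823*(1/48419) = 1818689/6917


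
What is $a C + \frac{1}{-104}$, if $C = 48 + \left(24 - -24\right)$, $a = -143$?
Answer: $- \frac{1427713}{104} \approx -13728.0$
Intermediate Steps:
$C = 96$ ($C = 48 + \left(24 + 24\right) = 48 + 48 = 96$)
$a C + \frac{1}{-104} = \left(-143\right) 96 + \frac{1}{-104} = -13728 - \frac{1}{104} = - \frac{1427713}{104}$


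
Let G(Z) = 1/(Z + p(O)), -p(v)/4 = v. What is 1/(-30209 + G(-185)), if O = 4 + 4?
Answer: -217/6555354 ≈ -3.3103e-5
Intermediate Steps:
O = 8
p(v) = -4*v
G(Z) = 1/(-32 + Z) (G(Z) = 1/(Z - 4*8) = 1/(Z - 32) = 1/(-32 + Z))
1/(-30209 + G(-185)) = 1/(-30209 + 1/(-32 - 185)) = 1/(-30209 + 1/(-217)) = 1/(-30209 - 1/217) = 1/(-6555354/217) = -217/6555354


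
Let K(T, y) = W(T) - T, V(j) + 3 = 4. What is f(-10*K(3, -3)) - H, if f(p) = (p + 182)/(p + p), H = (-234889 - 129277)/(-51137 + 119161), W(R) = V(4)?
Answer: 80419/7730 ≈ 10.403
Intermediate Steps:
V(j) = 1 (V(j) = -3 + 4 = 1)
W(R) = 1
K(T, y) = 1 - T
H = -16553/3092 (H = -364166/68024 = -364166*1/68024 = -16553/3092 ≈ -5.3535)
f(p) = (182 + p)/(2*p) (f(p) = (182 + p)/((2*p)) = (182 + p)*(1/(2*p)) = (182 + p)/(2*p))
f(-10*K(3, -3)) - H = (182 - 10*(1 - 1*3))/(2*((-10*(1 - 1*3)))) - 1*(-16553/3092) = (182 - 10*(1 - 3))/(2*((-10*(1 - 3)))) + 16553/3092 = (182 - 10*(-2))/(2*((-10*(-2)))) + 16553/3092 = (1/2)*(182 + 20)/20 + 16553/3092 = (1/2)*(1/20)*202 + 16553/3092 = 101/20 + 16553/3092 = 80419/7730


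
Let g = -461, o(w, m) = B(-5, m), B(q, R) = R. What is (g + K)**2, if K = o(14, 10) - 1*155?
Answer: 367236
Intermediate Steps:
o(w, m) = m
K = -145 (K = 10 - 1*155 = 10 - 155 = -145)
(g + K)**2 = (-461 - 145)**2 = (-606)**2 = 367236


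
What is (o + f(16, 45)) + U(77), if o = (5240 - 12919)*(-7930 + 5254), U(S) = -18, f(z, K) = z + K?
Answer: 20549047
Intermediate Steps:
f(z, K) = K + z
o = 20549004 (o = -7679*(-2676) = 20549004)
(o + f(16, 45)) + U(77) = (20549004 + (45 + 16)) - 18 = (20549004 + 61) - 18 = 20549065 - 18 = 20549047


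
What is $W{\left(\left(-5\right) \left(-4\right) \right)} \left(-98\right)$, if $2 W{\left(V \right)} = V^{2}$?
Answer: $-19600$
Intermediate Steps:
$W{\left(V \right)} = \frac{V^{2}}{2}$
$W{\left(\left(-5\right) \left(-4\right) \right)} \left(-98\right) = \frac{\left(\left(-5\right) \left(-4\right)\right)^{2}}{2} \left(-98\right) = \frac{20^{2}}{2} \left(-98\right) = \frac{1}{2} \cdot 400 \left(-98\right) = 200 \left(-98\right) = -19600$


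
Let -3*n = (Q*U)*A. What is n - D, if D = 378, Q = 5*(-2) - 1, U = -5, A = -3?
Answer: -323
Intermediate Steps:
Q = -11 (Q = -10 - 1 = -11)
n = 55 (n = -(-11*(-5))*(-3)/3 = -55*(-3)/3 = -⅓*(-165) = 55)
n - D = 55 - 1*378 = 55 - 378 = -323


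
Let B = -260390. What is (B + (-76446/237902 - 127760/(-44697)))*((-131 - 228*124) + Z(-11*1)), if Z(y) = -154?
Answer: 13178253858404985519/1772250949 ≈ 7.4359e+9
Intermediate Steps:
(B + (-76446/237902 - 127760/(-44697)))*((-131 - 228*124) + Z(-11*1)) = (-260390 + (-76446/237902 - 127760/(-44697)))*((-131 - 228*124) - 154) = (-260390 + (-76446*1/237902 - 127760*(-1/44697)))*((-131 - 28272) - 154) = (-260390 + (-38223/118951 + 127760/44697))*(-28403 - 154) = (-260390 + 13488726329/5316752847)*(-28557) = -1384415785104001/5316752847*(-28557) = 13178253858404985519/1772250949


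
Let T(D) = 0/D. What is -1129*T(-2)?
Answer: 0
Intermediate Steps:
T(D) = 0
-1129*T(-2) = -1129*0 = 0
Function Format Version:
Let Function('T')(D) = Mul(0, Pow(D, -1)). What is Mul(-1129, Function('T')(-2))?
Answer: 0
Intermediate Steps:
Function('T')(D) = 0
Mul(-1129, Function('T')(-2)) = Mul(-1129, 0) = 0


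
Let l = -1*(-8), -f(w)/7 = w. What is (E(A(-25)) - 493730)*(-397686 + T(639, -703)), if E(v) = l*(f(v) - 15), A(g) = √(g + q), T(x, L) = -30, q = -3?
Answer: 196412046600 + 44544192*I*√7 ≈ 1.9641e+11 + 1.1785e+8*I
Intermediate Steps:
f(w) = -7*w
l = 8
A(g) = √(-3 + g) (A(g) = √(g - 3) = √(-3 + g))
E(v) = -120 - 56*v (E(v) = 8*(-7*v - 15) = 8*(-15 - 7*v) = -120 - 56*v)
(E(A(-25)) - 493730)*(-397686 + T(639, -703)) = ((-120 - 56*√(-3 - 25)) - 493730)*(-397686 - 30) = ((-120 - 112*I*√7) - 493730)*(-397716) = (-493850 - 112*I*√7)*(-397716) = 196412046600 + 44544192*I*√7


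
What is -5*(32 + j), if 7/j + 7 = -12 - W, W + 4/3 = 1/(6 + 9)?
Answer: -6005/38 ≈ -158.03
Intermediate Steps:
W = -19/15 (W = -4/3 + 1/(6 + 9) = -4/3 + 1/15 = -19/15 ≈ -1.2667)
j = -15/38 (j = 7/(-7 + (-12 - 1*(-19/15))) = 7/(-7 + (-12 + 19/15)) = 7/(-7 - 161/15) = 7/(-266/15) = 7*(-15/266) = -15/38 ≈ -0.39474)
-5*(32 + j) = -5*(32 - 15/38) = -5*1201/38 = -6005/38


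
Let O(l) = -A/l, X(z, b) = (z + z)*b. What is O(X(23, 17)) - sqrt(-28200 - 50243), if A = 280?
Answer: -140/391 - I*sqrt(78443) ≈ -0.35806 - 280.08*I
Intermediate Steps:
X(z, b) = 2*b*z (X(z, b) = (2*z)*b = 2*b*z)
O(l) = -280/l
O(X(23, 17)) - sqrt(-28200 - 50243) = -280/(2*17*23) - sqrt(-28200 - 50243) = -280/782 - sqrt(-78443) = -280*1/782 - I*sqrt(78443) = -140/391 - I*sqrt(78443)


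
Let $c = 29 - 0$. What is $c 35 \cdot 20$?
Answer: $20300$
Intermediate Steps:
$c = 29$ ($c = 29 + 0 = 29$)
$c 35 \cdot 20 = 29 \cdot 35 \cdot 20 = 1015 \cdot 20 = 20300$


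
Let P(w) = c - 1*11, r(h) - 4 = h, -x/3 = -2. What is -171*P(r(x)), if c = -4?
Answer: 2565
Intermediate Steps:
x = 6 (x = -3*(-2) = 6)
r(h) = 4 + h
P(w) = -15 (P(w) = -4 - 1*11 = -4 - 11 = -15)
-171*P(r(x)) = -171*(-15) = 2565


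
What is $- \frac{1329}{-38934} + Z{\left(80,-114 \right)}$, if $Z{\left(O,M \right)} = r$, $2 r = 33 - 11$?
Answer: $\frac{143201}{12978} \approx 11.034$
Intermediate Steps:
$r = 11$ ($r = \frac{33 - 11}{2} = \frac{1}{2} \cdot 22 = 11$)
$Z{\left(O,M \right)} = 11$
$- \frac{1329}{-38934} + Z{\left(80,-114 \right)} = - \frac{1329}{-38934} + 11 = \left(-1329\right) \left(- \frac{1}{38934}\right) + 11 = \frac{443}{12978} + 11 = \frac{143201}{12978}$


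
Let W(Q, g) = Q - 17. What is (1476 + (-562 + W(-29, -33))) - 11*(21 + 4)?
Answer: 593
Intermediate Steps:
W(Q, g) = -17 + Q
(1476 + (-562 + W(-29, -33))) - 11*(21 + 4) = (1476 + (-562 + (-17 - 29))) - 11*(21 + 4) = (1476 + (-562 - 46)) - 11*25 = (1476 - 608) - 275 = 868 - 275 = 593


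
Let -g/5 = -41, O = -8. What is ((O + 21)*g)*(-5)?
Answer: -13325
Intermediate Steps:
g = 205 (g = -5*(-41) = 205)
((O + 21)*g)*(-5) = ((-8 + 21)*205)*(-5) = (13*205)*(-5) = 2665*(-5) = -13325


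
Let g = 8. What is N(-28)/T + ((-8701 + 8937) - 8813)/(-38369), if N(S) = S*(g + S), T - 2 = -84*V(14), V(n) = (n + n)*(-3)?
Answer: 41011553/135404201 ≈ 0.30288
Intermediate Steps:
V(n) = -6*n (V(n) = (2*n)*(-3) = -6*n)
T = 7058 (T = 2 - (-504)*14 = 2 - 84*(-84) = 2 + 7056 = 7058)
N(S) = S*(8 + S)
N(-28)/T + ((-8701 + 8937) - 8813)/(-38369) = -28*(8 - 28)/7058 + ((-8701 + 8937) - 8813)/(-38369) = -28*(-20)*(1/7058) + (236 - 8813)*(-1/38369) = 560*(1/7058) - 8577*(-1/38369) = 280/3529 + 8577/38369 = 41011553/135404201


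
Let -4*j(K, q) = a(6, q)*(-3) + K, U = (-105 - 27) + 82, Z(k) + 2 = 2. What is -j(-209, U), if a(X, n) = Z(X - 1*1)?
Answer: -209/4 ≈ -52.250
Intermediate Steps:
Z(k) = 0 (Z(k) = -2 + 2 = 0)
a(X, n) = 0
U = -50 (U = -132 + 82 = -50)
j(K, q) = -K/4 (j(K, q) = -(0*(-3) + K)/4 = -(0 + K)/4 = -K/4)
-j(-209, U) = -(-1)*(-209)/4 = -1*209/4 = -209/4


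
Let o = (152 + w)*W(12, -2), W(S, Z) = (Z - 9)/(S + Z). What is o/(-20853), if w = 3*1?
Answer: 341/41706 ≈ 0.0081763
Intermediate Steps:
W(S, Z) = (-9 + Z)/(S + Z)
w = 3
o = -341/2 (o = (152 + 3)*((-9 - 2)/(12 - 2)) = 155*(-11/10) = -341/2 ≈ -170.50)
o/(-20853) = -341/2/(-20853) = -341/2*(-1/20853) = 341/41706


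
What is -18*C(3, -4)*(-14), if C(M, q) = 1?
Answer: 252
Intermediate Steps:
-18*C(3, -4)*(-14) = -18*1*(-14) = -18*(-14) = 252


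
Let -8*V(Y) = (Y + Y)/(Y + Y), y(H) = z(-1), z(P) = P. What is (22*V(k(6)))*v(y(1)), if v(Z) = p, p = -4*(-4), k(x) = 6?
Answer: -44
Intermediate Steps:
y(H) = -1
V(Y) = -⅛ (V(Y) = -(Y + Y)/(8*(Y + Y)) = -2*Y/(8*(2*Y)) = -2*Y*1/(2*Y)/8 = -⅛*1 = -⅛)
p = 16
v(Z) = 16
(22*V(k(6)))*v(y(1)) = (22*(-⅛))*16 = -11/4*16 = -44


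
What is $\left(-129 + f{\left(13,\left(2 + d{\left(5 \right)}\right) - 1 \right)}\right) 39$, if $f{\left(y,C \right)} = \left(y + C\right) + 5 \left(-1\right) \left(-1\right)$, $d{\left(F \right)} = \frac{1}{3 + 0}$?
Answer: $-4277$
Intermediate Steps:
$d{\left(F \right)} = \frac{1}{3}$
$f{\left(y,C \right)} = 5 + C + y$ ($f{\left(y,C \right)} = \left(C + y\right) - -5 = \left(C + y\right) + 5 = 5 + C + y$)
$\left(-129 + f{\left(13,\left(2 + d{\left(5 \right)}\right) - 1 \right)}\right) 39 = \left(-129 + \left(5 + \left(\left(2 + \frac{1}{3}\right) - 1\right) + 13\right)\right) 39 = \left(-129 + \left(5 + \left(\frac{7}{3} - 1\right) + 13\right)\right) 39 = \left(-129 + \left(5 + \frac{4}{3} + 13\right)\right) 39 = \left(-129 + \frac{58}{3}\right) 39 = \left(- \frac{329}{3}\right) 39 = -4277$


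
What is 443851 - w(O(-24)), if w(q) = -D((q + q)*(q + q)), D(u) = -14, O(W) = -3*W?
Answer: 443837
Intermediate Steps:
w(q) = 14 (w(q) = -1*(-14) = 14)
443851 - w(O(-24)) = 443851 - 1*14 = 443851 - 14 = 443837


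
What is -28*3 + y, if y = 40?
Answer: -44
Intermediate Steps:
-28*3 + y = -28*3 + 40 = -84 + 40 = -44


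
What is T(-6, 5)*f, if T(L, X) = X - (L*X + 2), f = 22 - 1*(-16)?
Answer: 1254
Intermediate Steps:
f = 38 (f = 22 + 16 = 38)
T(L, X) = -2 + X - L*X (T(L, X) = X - (2 + L*X) = X + (-2 - L*X) = -2 + X - L*X)
T(-6, 5)*f = (-2 + 5 - 1*(-6)*5)*38 = (-2 + 5 + 30)*38 = 33*38 = 1254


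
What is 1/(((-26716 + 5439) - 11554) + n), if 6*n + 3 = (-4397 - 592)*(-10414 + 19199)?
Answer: -1/7337559 ≈ -1.3629e-7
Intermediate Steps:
n = -7304728 (n = -½ + ((-4397 - 592)*(-10414 + 19199))/6 = -½ + (-4989*8785)/6 = -½ + (⅙)*(-43828365) = -½ - 14609455/2 = -7304728)
1/(((-26716 + 5439) - 11554) + n) = 1/(((-26716 + 5439) - 11554) - 7304728) = 1/((-21277 - 11554) - 7304728) = 1/(-32831 - 7304728) = 1/(-7337559) = -1/7337559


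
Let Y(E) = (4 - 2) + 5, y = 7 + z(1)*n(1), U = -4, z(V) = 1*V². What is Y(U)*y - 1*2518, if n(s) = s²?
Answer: -2462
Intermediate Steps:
z(V) = V²
y = 8 (y = 7 + 1²*1² = 7 + 1*1 = 7 + 1 = 8)
Y(E) = 7 (Y(E) = 2 + 5 = 7)
Y(U)*y - 1*2518 = 7*8 - 1*2518 = 56 - 2518 = -2462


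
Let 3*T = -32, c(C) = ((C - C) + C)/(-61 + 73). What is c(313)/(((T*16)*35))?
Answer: -313/71680 ≈ -0.0043666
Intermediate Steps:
c(C) = C/12 (c(C) = (0 + C)/12 = C*(1/12) = C/12)
T = -32/3 (T = (1/3)*(-32) = -32/3 ≈ -10.667)
c(313)/(((T*16)*35)) = ((1/12)*313)/((-32/3*16*35)) = 313/(12*((-512/3*35))) = 313/(12*(-17920/3)) = (313/12)*(-3/17920) = -313/71680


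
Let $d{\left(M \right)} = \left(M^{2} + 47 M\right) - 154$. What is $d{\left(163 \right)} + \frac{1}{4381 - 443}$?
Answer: $\frac{134191289}{3938} \approx 34076.0$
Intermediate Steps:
$d{\left(M \right)} = -154 + M^{2} + 47 M$
$d{\left(163 \right)} + \frac{1}{4381 - 443} = \left(-154 + 163^{2} + 47 \cdot 163\right) + \frac{1}{4381 - 443} = \left(-154 + 26569 + 7661\right) + \frac{1}{3938} = 34076 + \frac{1}{3938} = \frac{134191289}{3938}$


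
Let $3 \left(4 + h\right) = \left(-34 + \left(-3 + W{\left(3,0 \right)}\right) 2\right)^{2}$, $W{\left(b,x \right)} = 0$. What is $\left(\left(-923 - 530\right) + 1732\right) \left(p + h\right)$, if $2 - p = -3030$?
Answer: $993612$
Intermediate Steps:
$p = 3032$ ($p = 2 - -3030 = 2 + 3030 = 3032$)
$h = \frac{1588}{3}$ ($h = -4 + \frac{\left(-34 + \left(-3 + 0\right) 2\right)^{2}}{3} = -4 + \frac{\left(-34 - 6\right)^{2}}{3} = -4 + \frac{\left(-40\right)^{2}}{3} = -4 + \frac{1}{3} \cdot 1600 = -4 + \frac{1600}{3} = \frac{1588}{3} \approx 529.33$)
$\left(\left(-923 - 530\right) + 1732\right) \left(p + h\right) = \left(\left(-923 - 530\right) + 1732\right) \left(3032 + \frac{1588}{3}\right) = \left(-1453 + 1732\right) \frac{10684}{3} = 279 \cdot \frac{10684}{3} = 993612$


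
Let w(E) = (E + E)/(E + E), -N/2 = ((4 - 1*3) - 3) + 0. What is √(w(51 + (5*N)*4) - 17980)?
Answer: I*√17979 ≈ 134.09*I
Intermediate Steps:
N = 4 (N = -2*(((4 - 1*3) - 3) + 0) = -2*(((4 - 3) - 3) + 0) = -2*((1 - 3) + 0) = -2*(-2 + 0) = -2*(-2) = 4)
w(E) = 1 (w(E) = (2*E)/((2*E)) = (2*E)*(1/(2*E)) = 1)
√(w(51 + (5*N)*4) - 17980) = √(1 - 17980) = √(-17979) = I*√17979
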